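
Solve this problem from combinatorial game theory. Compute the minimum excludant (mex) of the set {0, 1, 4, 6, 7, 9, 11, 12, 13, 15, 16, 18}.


Set = {0, 1, 4, 6, 7, 9, 11, 12, 13, 15, 16, 18}
0 is in the set.
1 is in the set.
2 is NOT in the set. This is the mex.
mex = 2

2


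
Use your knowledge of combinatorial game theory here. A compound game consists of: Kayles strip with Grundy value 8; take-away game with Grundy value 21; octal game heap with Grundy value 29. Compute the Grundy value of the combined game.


By the Sprague-Grundy theorem, the Grundy value of a sum of games is the XOR of individual Grundy values.
Kayles strip: Grundy value = 8. Running XOR: 0 XOR 8 = 8
take-away game: Grundy value = 21. Running XOR: 8 XOR 21 = 29
octal game heap: Grundy value = 29. Running XOR: 29 XOR 29 = 0
The combined Grundy value is 0.

0


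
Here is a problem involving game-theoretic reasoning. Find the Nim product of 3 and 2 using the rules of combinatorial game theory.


Nim multiplication is bilinear over XOR: (u XOR v) * w = (u*w) XOR (v*w).
So we split each operand into its bit components and XOR the pairwise Nim products.
3 = 1 + 2 (as XOR of powers of 2).
2 = 2 (as XOR of powers of 2).
Using the standard Nim-product table on single bits:
  2*2 = 3,   2*4 = 8,   2*8 = 12,
  4*4 = 6,   4*8 = 11,  8*8 = 13,
and  1*x = x (identity), k*l = l*k (commutative).
Pairwise Nim products:
  1 * 2 = 2
  2 * 2 = 3
XOR them: 2 XOR 3 = 1.
Result: 3 * 2 = 1 (in Nim).

1


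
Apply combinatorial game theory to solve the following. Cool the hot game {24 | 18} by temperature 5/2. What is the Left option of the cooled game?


Original game: {24 | 18} (a switch {a | b} with a > b).
Cooling by t (for t below the temperature (a - b)/2 = 3) taxes each move by t: {a | b} cooled by t is {a - t | b + t}.
Cooling amount: t = 5/2
Cooled Left option: 24 - 5/2 = 43/2
Cooled Right option: 18 + 5/2 = 41/2
Cooled game: {43/2 | 41/2}
Left option = 43/2

43/2


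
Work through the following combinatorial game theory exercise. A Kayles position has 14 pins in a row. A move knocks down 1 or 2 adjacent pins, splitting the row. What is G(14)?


Kayles: a move removes 1 or 2 adjacent pins from a contiguous row.
Removing pins from a row of k leaves two independent rows (a, b) with a + b = k - 1 (one pin) or a + b = k - 2 (two pins); an end removal gives a = 0.
By Sprague-Grundy, G(k) = mex{ G(a) XOR G(b) } over all these splits. G(0) = 0.
G(1): splits (0,0):0^0=0 -> mex({0}) = 1
G(2): splits (0,1):0^1=1 (0,0):0^0=0 -> mex({0, 1}) = 2
G(3): splits (0,2):0^2=2 (1,1):1^1=0 (0,1):0^1=1 -> mex({0, 1, 2}) = 3
G(4): splits (0,3):0^3=3 (1,2):1^2=3 (0,2):0^2=2 (1,1):1^1=0 -> mex({0, 2, 3}) = 1
G(5): splits (0,4):0^1=1 (1,3):1^3=2 (2,2):2^2=0 (0,3):0^3=3 (1,2):1^2=3 -> mex({0, 1, 2, 3}) = 4
G(6) = mex({0, 1, 2, 4}) = 3
G(7) = mex({0, 1, 3, 4, 5}) = 2
G(8) = mex({0, 2, 3, 5, 6}) = 1
G(9) = mex({0, 1, 2, 3, 6, 7}) = 4
G(10) = mex({0, 1, 3, 4, 5, 7}) = 2
G(11) = mex({0, 1, 2, 3, 4, 5}) = 6
G(12) = mex({0, 1, 2, 3, 5, 6, 7}) = 4
G(13) = mex({0, 2, 3, 4, 6, 7}) = 1
G(14) = mex({0, 1, 4, 5, 6, 7}) = 2
Therefore G(14) = 2.

2


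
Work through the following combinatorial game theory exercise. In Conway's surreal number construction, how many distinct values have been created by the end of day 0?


Day 0: {|} = 0 is born. Count = 1.
Day n: the number of surreal numbers born by day n is 2^(n+1) - 1.
By day 0: 2^1 - 1 = 1
By day 0: 1 surreal numbers.

1


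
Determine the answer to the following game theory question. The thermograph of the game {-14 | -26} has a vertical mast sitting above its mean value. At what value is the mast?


Game = {-14 | -26}, a switch {a | b} with numbers a > b.
Its thermograph has left wall a - t and right wall b + t, which meet at t = (a - b)/2, where both equal (a + b)/2. So the mast (mean value) is at (a + b)/2.
Mean = (-14 + (-26))/2 = -40/2 = -20

-20


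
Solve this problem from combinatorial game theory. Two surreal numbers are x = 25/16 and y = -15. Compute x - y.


x = 25/16, y = -15
Converting to common denominator: 16
x = 25/16, y = -240/16
x - y = 25/16 - -15 = 265/16

265/16


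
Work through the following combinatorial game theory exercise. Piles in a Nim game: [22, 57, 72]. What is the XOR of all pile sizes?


We need the XOR (exclusive or) of all pile sizes.
After XOR-ing pile 1 (size 22): 0 XOR 22 = 22
After XOR-ing pile 2 (size 57): 22 XOR 57 = 47
After XOR-ing pile 3 (size 72): 47 XOR 72 = 103
The Nim-value of this position is 103.

103


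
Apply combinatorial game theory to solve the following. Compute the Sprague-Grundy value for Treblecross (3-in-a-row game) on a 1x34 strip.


Treblecross: place X on empty cells; 3-in-a-row wins.
Playing within two cells of an existing X lets the opponent win at once, so sensible play treats the cells i-2..i+2 around each X as dead. The player left with no safe cell loses, so this is a normal-play take-away game on strips of safe cells.
Placing X at cell i (0-indexed) of a strip of k safe cells leaves independent strips of sizes max(0, i-2) and max(0, k-i-3). Hence G(k) = mex{ G(max(0,i-2)) XOR G(max(0,k-i-3)) : 0 <= i < k }, with G(0) = 0.
G(1): splits (0,0):0^0=0 -> mex({0}) = 1
G(2): splits (0,0):0^0=0 -> mex({0}) = 1
G(3): splits (0,0):0^0=0 -> mex({0}) = 1
G(4): splits (0,1):0^1=1 (0,0):0^0=0 -> mex({0, 1}) = 2
G(5): splits (0,2):0^1=1 (0,1):0^1=1 (0,0):0^0=0 -> mex({0, 1}) = 2
G(6) = mex({1}) = 0
G(7) = mex({0, 1, 2}) = 3
G(8) = mex({0, 1, 2}) = 3
G(9) = mex({0, 2}) = 1
G(10) = mex({0, 2, 3}) = 1
G(11) = mex({0, 3}) = 1
G(12) = mex({1, 3}) = 0
G(13) = mex({0, 1, 2, 3}) = 4
G(14) = mex({0, 1, 2}) = 3
G(15) = mex({0, 1, 2}) = 3
G(16) = mex({0, 1, 2, 4}) = 3
G(17) = mex({0, 1, 3, 4}) = 2
G(18) = mex({0, 1, 3, 4}) = 2
G(19) = mex({0, 1, 3, 5}) = 2
G(20) = mex({0, 1, 2, 3, 5}) = 4
G(21) = mex({0, 1, 2, 3, 5}) = 4
G(22) = mex({1, 2, 6}) = 0
G(23) = mex({0, 1, 2, 3, 4, 6}) = 5
G(24) = mex({0, 1, 2, 3, 4}) = 5
G(25) = mex({0, 1, 3, 4, 7}) = 2
G(26) = mex({0, 1, 3, 4, 5, 7}) = 2
G(27) = mex({0, 1, 3, 5}) = 2
G(28) = mex({0, 1, 2, 5}) = 3
G(29) = mex({0, 1, 2, 4, 5, 6}) = 3
G(30) = mex({1, 2, 4, 6}) = 0
G(31) = mex({0, 1, 2, 3, 4, 6}) = 5
G(32) = mex({1, 2, 3, 4, 7}) = 0
G(33) = mex({0, 3, 7}) = 1
G(34) = mex({0, 2, 3, 5, 7}) = 1
Therefore G(34) = 1.

1


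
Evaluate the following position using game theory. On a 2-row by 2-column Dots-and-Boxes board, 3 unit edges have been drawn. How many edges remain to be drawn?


Grid: 2 x 2 boxes, i.e. 3 rows and 3 columns of dots.
Horizontal edges: (rows + 1) * cols = 3 * 2 = 6
Vertical edges: rows * (cols + 1) = 2 * 3 = 6
Total edges: 6 + 6 = 12
Edges drawn: 3
Remaining: 12 - 3 = 9

9


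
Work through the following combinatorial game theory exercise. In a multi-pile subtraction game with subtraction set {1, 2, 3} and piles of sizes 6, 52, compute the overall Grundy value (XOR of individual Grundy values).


Subtraction set: {1, 2, 3}
For this subtraction set, G(n) = n mod 4 (period = max + 1 = 4).
Pile 1 (size 6): G(6) = 6 mod 4 = 2
Pile 2 (size 52): G(52) = 52 mod 4 = 0
Total Grundy value = XOR of all: 2 XOR 0 = 2

2


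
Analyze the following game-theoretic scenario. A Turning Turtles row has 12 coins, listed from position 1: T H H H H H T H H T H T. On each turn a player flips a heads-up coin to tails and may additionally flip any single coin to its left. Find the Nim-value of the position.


Coins: T H H H H H T H H T H T
Key fact: a single head at position k behaves exactly like a Nim heap of size k (turning it to T and optionally flipping a coin at j < k corresponds to moving the heap from k to j, or to 0), and heads combine as a disjunctive sum (two heads at the same place would cancel, matching j XOR j = 0). So the Nim-value is the XOR of the 1-indexed positions of the heads.
Face-up positions (1-indexed): [2, 3, 4, 5, 6, 8, 9, 11]
XOR 0 with 2: 0 XOR 2 = 2
XOR 2 with 3: 2 XOR 3 = 1
XOR 1 with 4: 1 XOR 4 = 5
XOR 5 with 5: 5 XOR 5 = 0
XOR 0 with 6: 0 XOR 6 = 6
XOR 6 with 8: 6 XOR 8 = 14
XOR 14 with 9: 14 XOR 9 = 7
XOR 7 with 11: 7 XOR 11 = 12
Nim-value = 12

12


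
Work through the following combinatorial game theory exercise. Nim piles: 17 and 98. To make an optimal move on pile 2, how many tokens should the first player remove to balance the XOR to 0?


Piles: 17 and 98
Current XOR: 17 XOR 98 = 115 (non-zero, so this is an N-position).
To make the XOR zero, we need to find a move that balances the piles.
For pile 2 (size 98): target = 98 XOR 115 = 17
We reduce pile 2 from 98 to 17.
Tokens removed: 98 - 17 = 81
Verification: 17 XOR 17 = 0

81


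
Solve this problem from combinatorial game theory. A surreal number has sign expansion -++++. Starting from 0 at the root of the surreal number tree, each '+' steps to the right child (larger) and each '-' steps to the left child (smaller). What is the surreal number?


Sign expansion: -++++
Rule: track bounds (lo, hi), initially (-inf, +inf). On '+', the current value becomes lo and we move to the simplest number in (value, hi): value + 1 if hi = +inf, otherwise the midpoint (value + hi)/2. On '-', the current value becomes hi and we move to value - 1 if lo = -inf, otherwise the midpoint (lo + value)/2.
Start at 0.
Step 1: sign = -, move left. Bounds: (-inf, 0). Value = -1
Step 2: sign = +, move right. Bounds: (-1, 0). Value = -1/2
Step 3: sign = +, move right. Bounds: (-1/2, 0). Value = -1/4
Step 4: sign = +, move right. Bounds: (-1/4, 0). Value = -1/8
Step 5: sign = +, move right. Bounds: (-1/8, 0). Value = -1/16
The surreal number with sign expansion -++++ is -1/16.

-1/16


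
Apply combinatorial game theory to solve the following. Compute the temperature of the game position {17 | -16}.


The game is {17 | -16}, a switch {a | b} with numbers a > b.
Cooling {a | b} by t gives {a - t | b + t}, which stops being hot when a - t = b + t, i.e. at t = (a - b)/2. So the temperature of a switch is (a - b)/2.
Temperature = (Left option - Right option) / 2
= (17 - (-16)) / 2
= 33 / 2
= 33/2

33/2


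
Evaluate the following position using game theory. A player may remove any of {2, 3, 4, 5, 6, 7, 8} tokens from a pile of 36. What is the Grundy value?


The subtraction set is S = {2, 3, 4, 5, 6, 7, 8}.
G(k) = mex{ G(k - s) : s in S, s <= k }. We compute iteratively: G(0) = 0.
G(1) = mex({}) = 0
G(2) = mex({0}) = 1
G(3) = mex({0}) = 1
G(4) = mex({0, 1}) = 2
G(5) = mex({0, 1}) = 2
G(6) = mex({0, 1, 2}) = 3
G(7) = mex({0, 1, 2}) = 3
G(8) = mex({0, 1, 2, 3}) = 4
G(9) = mex({0, 1, 2, 3}) = 4
G(10) = mex({1, 2, 3, 4}) = 0
G(11) = mex({1, 2, 3, 4}) = 0
G(12) = mex({0, 2, 3, 4}) = 1
G(13) = mex({0, 2, 3, 4}) = 1
G(14) = mex({0, 1, 3, 4}) = 2
G(15) = mex({0, 1, 3, 4}) = 2
G(16) = mex({0, 1, 2, 4}) = 3
G(17) = mex({0, 1, 2, 4}) = 3
Observe that G(10)..G(17) = 0, 0, 1, 1, 2, 2, 3, 3 repeats G(0)..G(7) = 0, 0, 1, 1, 2, 2, 3, 3.
For k >= max(S) = 8, G(k) is determined by the previous 8 values G(k-8)..G(k-1); a window of 8 consecutive values has recurred shifted by 10, so by induction G(k + 10) = G(k) for all k >= 0: the sequence is periodic from the start with period 10.
One period: G(0..9) = 0, 0, 1, 1, 2, 2, 3, 3, 4, 4.
36 mod 10 = 6, so G(36) = G(6) = 3.

3


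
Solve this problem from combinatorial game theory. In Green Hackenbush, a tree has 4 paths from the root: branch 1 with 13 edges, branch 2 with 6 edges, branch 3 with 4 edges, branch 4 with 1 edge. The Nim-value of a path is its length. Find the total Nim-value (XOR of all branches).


The tree has 4 branches from the ground vertex.
In Green Hackenbush, the Nim-value of a simple path of length k is k.
Branch 1: length 13, Nim-value = 13
Branch 2: length 6, Nim-value = 6
Branch 3: length 4, Nim-value = 4
Branch 4: length 1, Nim-value = 1
Total Nim-value = XOR of all branch values:
0 XOR 13 = 13
13 XOR 6 = 11
11 XOR 4 = 15
15 XOR 1 = 14
Nim-value of the tree = 14

14


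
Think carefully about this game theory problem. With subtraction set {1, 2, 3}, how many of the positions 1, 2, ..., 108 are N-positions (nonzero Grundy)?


Subtraction set S = {1, 2, 3}, so G(n) = n mod 4.
G(n) = 0 when n is a multiple of 4.
Multiples of 4 in [1, 108]: 27
N-positions (nonzero Grundy) = 108 - 27 = 81

81


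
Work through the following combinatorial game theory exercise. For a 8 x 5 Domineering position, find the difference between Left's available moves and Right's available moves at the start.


Board is 8 x 5 (rows x cols).
Left (vertical) placements: (rows-1) * cols = 7 * 5 = 35
Right (horizontal) placements: rows * (cols-1) = 8 * 4 = 32
Advantage = Left - Right = 35 - 32 = 3

3


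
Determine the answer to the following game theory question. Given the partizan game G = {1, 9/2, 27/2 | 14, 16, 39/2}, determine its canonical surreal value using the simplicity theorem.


Left options: {1, 9/2, 27/2}, max = 27/2
Right options: {14, 16, 39/2}, min = 14
All options are numbers and max(Left) < min(Right), so by the simplicity theorem the value is the simplest (earliest-born) number strictly between 27/2 and 14.
No integer lies strictly between 27/2 and 14, so the value is the dyadic rational m/2^k in the interval with the smallest k (then m odd); search k = 1, 2, ...:
Denominator 2: no odd multiple of 1/2 lies strictly between 27/2 and 14.
Denominator 4: 55/4 lies strictly between 27/2 and 14 -- found.
The simplest number in the interval is 55/4.
Game value = 55/4

55/4


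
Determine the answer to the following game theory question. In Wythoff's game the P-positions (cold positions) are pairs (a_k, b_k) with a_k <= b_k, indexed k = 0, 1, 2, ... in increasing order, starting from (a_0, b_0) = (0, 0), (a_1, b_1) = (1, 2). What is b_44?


By Wythoff's theorem, a_k = floor(k * phi) and b_k = floor(k * phi^2) = a_k + k, where phi = (1 + sqrt(5))/2 is the golden ratio.
phi = (1 + sqrt(5))/2 = 1.618034
phi^2 = phi + 1 = 2.618034
k = 44
k * phi^2 = 44 * 2.618034 = 115.193496
b_44 = floor(k * phi^2) = 115 (check: a_44 + k = 71 + 44 = 115)

115


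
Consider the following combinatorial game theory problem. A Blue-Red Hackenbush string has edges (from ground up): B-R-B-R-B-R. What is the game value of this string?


Edges (from ground): B-R-B-R-B-R
By Berlekamp's sign-expansion rule, a Blue-Red Hackenbush stalk has the value of the surreal number whose sign sequence is the edge sequence with B -> + and R -> -.
Sign sequence: +-+-+-
Trace the sign expansion in the surreal number tree, starting from 0:
Edge 1: B (sign +) -> bounds (0, +inf), value = 1
Edge 2: R (sign -) -> bounds (0, 1), value = 1/2
Edge 3: B (sign +) -> bounds (1/2, 1), value = 3/4
Edge 4: R (sign -) -> bounds (1/2, 3/4), value = 5/8
Edge 5: B (sign +) -> bounds (5/8, 3/4), value = 11/16
Edge 6: R (sign -) -> bounds (5/8, 11/16), value = 21/32
Game value = 21/32

21/32


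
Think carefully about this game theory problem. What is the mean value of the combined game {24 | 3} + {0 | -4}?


G1 = {24 | 3}, G2 = {0 | -4}
Each is a switch {a | b} with numbers a > b; its mean value is (a + b)/2, and mean value is additive over game sums: m(G1 + G2) = m(G1) + m(G2).
Mean of G1 = (24 + (3))/2 = 27/2 = 27/2
Mean of G2 = (0 + (-4))/2 = -4/2 = -2
Mean of G1 + G2 = 27/2 + -2 = 23/2

23/2


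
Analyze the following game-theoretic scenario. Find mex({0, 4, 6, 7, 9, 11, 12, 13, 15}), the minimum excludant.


Set = {0, 4, 6, 7, 9, 11, 12, 13, 15}
0 is in the set.
1 is NOT in the set. This is the mex.
mex = 1

1


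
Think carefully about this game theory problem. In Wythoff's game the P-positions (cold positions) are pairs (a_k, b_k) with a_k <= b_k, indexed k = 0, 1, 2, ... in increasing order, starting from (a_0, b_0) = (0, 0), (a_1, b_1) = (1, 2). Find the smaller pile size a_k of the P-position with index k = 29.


By Wythoff's theorem, a_k = floor(k * phi) and b_k = floor(k * phi^2) = a_k + k, where phi = (1 + sqrt(5))/2 is the golden ratio.
phi = (1 + sqrt(5))/2 = 1.618034
k = 29
k * phi = 29 * 1.618034 = 46.922986
a_29 = floor(k * phi) = 46

46


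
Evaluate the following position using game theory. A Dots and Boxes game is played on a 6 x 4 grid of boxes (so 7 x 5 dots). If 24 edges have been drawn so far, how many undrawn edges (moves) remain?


Grid: 6 x 4 boxes, i.e. 7 rows and 5 columns of dots.
Horizontal edges: (rows + 1) * cols = 7 * 4 = 28
Vertical edges: rows * (cols + 1) = 6 * 5 = 30
Total edges: 28 + 30 = 58
Edges drawn: 24
Remaining: 58 - 24 = 34

34


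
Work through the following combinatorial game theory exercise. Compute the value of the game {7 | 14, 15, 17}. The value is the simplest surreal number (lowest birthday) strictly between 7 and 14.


Left options: {7}, max = 7
Right options: {14, 15, 17}, min = 14
All options are numbers and max(Left) < min(Right), so by the simplicity theorem the value is the simplest (earliest-born) number strictly between 7 and 14.
Integers 8 through 13 all lie strictly between 7 and 14.
Among integers, the simplest (lowest birthday = smallest |n|; 0 is born on day 0, +-n on day n) is 8.
No non-integer in the interval can be simpler: if x is a non-integer in the interval, then floor(x) or ceil(x) also lies in the interval (the interval contains an integer), and both are proper prefixes of x's sign expansion, i.e. born earlier. So the game value is 8.
Game value = 8

8


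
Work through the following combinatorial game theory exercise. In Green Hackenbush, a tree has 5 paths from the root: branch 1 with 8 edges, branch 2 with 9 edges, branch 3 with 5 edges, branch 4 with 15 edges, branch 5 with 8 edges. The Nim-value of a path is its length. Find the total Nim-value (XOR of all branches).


The tree has 5 branches from the ground vertex.
In Green Hackenbush, the Nim-value of a simple path of length k is k.
Branch 1: length 8, Nim-value = 8
Branch 2: length 9, Nim-value = 9
Branch 3: length 5, Nim-value = 5
Branch 4: length 15, Nim-value = 15
Branch 5: length 8, Nim-value = 8
Total Nim-value = XOR of all branch values:
0 XOR 8 = 8
8 XOR 9 = 1
1 XOR 5 = 4
4 XOR 15 = 11
11 XOR 8 = 3
Nim-value of the tree = 3

3


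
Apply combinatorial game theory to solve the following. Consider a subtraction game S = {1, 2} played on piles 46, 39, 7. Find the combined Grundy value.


Subtraction set: {1, 2}
For this subtraction set, G(n) = n mod 3 (period = max + 1 = 3).
Pile 1 (size 46): G(46) = 46 mod 3 = 1
Pile 2 (size 39): G(39) = 39 mod 3 = 0
Pile 3 (size 7): G(7) = 7 mod 3 = 1
Total Grundy value = XOR of all: 1 XOR 0 XOR 1 = 0

0


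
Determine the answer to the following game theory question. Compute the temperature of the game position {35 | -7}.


The game is {35 | -7}, a switch {a | b} with numbers a > b.
Cooling {a | b} by t gives {a - t | b + t}, which stops being hot when a - t = b + t, i.e. at t = (a - b)/2. So the temperature of a switch is (a - b)/2.
Temperature = (Left option - Right option) / 2
= (35 - (-7)) / 2
= 42 / 2
= 21

21


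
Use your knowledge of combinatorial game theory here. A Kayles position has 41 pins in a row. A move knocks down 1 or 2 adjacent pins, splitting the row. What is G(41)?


Kayles: a move removes 1 or 2 adjacent pins from a contiguous row.
Removing pins from a row of k leaves two independent rows (a, b) with a + b = k - 1 (one pin) or a + b = k - 2 (two pins); an end removal gives a = 0.
By Sprague-Grundy, G(k) = mex{ G(a) XOR G(b) } over all these splits. G(0) = 0.
G(1): splits (0,0):0^0=0 -> mex({0}) = 1
G(2): splits (0,1):0^1=1 (0,0):0^0=0 -> mex({0, 1}) = 2
G(3): splits (0,2):0^2=2 (1,1):1^1=0 (0,1):0^1=1 -> mex({0, 1, 2}) = 3
G(4): splits (0,3):0^3=3 (1,2):1^2=3 (0,2):0^2=2 (1,1):1^1=0 -> mex({0, 2, 3}) = 1
G(5): splits (0,4):0^1=1 (1,3):1^3=2 (2,2):2^2=0 (0,3):0^3=3 (1,2):1^2=3 -> mex({0, 1, 2, 3}) = 4
G(6) = mex({0, 1, 2, 4}) = 3
G(7) = mex({0, 1, 3, 4, 5}) = 2
G(8) = mex({0, 2, 3, 5, 6}) = 1
G(9) = mex({0, 1, 2, 3, 6, 7}) = 4
G(10) = mex({0, 1, 3, 4, 5, 7}) = 2
G(11) = mex({0, 1, 2, 3, 4, 5}) = 6
G(12) = mex({0, 1, 2, 3, 5, 6, 7}) = 4
G(13) = mex({0, 2, 3, 4, 6, 7}) = 1
G(14) = mex({0, 1, 4, 5, 6, 7}) = 2
G(15) = mex({0, 1, 2, 3, 4, 5, 6}) = 7
G(16) = mex({0, 2, 3, 5, 6, 7}) = 1
G(17) = mex({0, 1, 2, 3, 5, 6, 7}) = 4
G(18) = mex({0, 1, 2, 4, 5, 6}) = 3
G(19) = mex({0, 1, 3, 4, 5, 7}) = 2
G(20) = mex({0, 2, 3, 4, 5, 6, 7}) = 1
G(21) = mex({0, 1, 2, 3, 5, 6, 7}) = 4
G(22) = mex({0, 1, 2, 3, 4, 5, 7}) = 6
G(23) = mex({0, 1, 2, 3, 4, 5, 6}) = 7
G(24) = mex({0, 1, 2, 3, 5, 6, 7}) = 4
G(25) = mex({0, 2, 3, 4, 6, 7}) = 1
G(26) = mex({0, 1, 3, 4, 5, 6, 7}) = 2
G(27) = mex({0, 1, 2, 3, 4, 5, 6, 7}) = 8
G(28) = mex({0, 1, 2, 3, 4, 6, 7, 8}) = 5
G(29) = mex({0, 1, 2, 3, 5, 6, 7, 8, 9}) = 4
G(30) = mex({0, 1, 2, 3, 4, 5, 6, 9, 10}) = 7
G(31) = mex({0, 1, 3, 4, 5, 7, 10, 11}) = 2
G(32) = mex({0, 2, 3, 4, 5, 6, 7, 9, 11}) = 1
G(33) = mex({0, 1, 2, 3, 4, 5, 6, 7, 9, 12}) = 8
G(34) = mex({0, 1, 2, 3, 4, 5, 7, 8, 11, 12}) = 6
G(35) = mex({0, 1, 2, 3, 4, 5, 6, 8, 9, 10, 11}) = 7
G(36) = mex({0, 1, 2, 3, 5, 6, 7, 9, 10}) = 4
G(37) = mex({0, 2, 3, 4, 6, 7, 9, 10, 11, 12}) = 1
G(38) = mex({0, 1, 3, 4, 5, 6, 7, 9, 10, 11, 12}) = 2
G(39) = mex({0, 1, 2, 4, 5, 6, 7, 9, 10, 12, 14}) = 3
G(40) = mex({0, 2, 3, 4, 6, 7, 11, 12, 14}) = 1
G(41) = mex({0, 1, 2, 3, 5, 6, 7, 9, 10, 11, 12}) = 4
Therefore G(41) = 4.

4


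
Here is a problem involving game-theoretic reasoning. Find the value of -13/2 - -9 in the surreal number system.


x = -13/2, y = -9
Converting to common denominator: 2
x = -13/2, y = -18/2
x - y = -13/2 - -9 = 5/2

5/2


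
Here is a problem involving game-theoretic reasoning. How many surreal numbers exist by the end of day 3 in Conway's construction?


Day 0: {|} = 0 is born. Count = 1.
Day n: the number of surreal numbers born by day n is 2^(n+1) - 1.
By day 0: 2^1 - 1 = 1
By day 1: 2^2 - 1 = 3
By day 2: 2^3 - 1 = 7
By day 3: 2^4 - 1 = 15
By day 3: 15 surreal numbers.

15


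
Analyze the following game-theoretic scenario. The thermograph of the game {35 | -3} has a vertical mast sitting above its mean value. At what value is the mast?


Game = {35 | -3}, a switch {a | b} with numbers a > b.
Its thermograph has left wall a - t and right wall b + t, which meet at t = (a - b)/2, where both equal (a + b)/2. So the mast (mean value) is at (a + b)/2.
Mean = (35 + (-3))/2 = 32/2 = 16

16


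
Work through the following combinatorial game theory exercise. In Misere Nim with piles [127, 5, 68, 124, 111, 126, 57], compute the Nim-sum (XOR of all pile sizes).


We need the XOR (exclusive or) of all pile sizes.
After XOR-ing pile 1 (size 127): 0 XOR 127 = 127
After XOR-ing pile 2 (size 5): 127 XOR 5 = 122
After XOR-ing pile 3 (size 68): 122 XOR 68 = 62
After XOR-ing pile 4 (size 124): 62 XOR 124 = 66
After XOR-ing pile 5 (size 111): 66 XOR 111 = 45
After XOR-ing pile 6 (size 126): 45 XOR 126 = 83
After XOR-ing pile 7 (size 57): 83 XOR 57 = 106
The Nim-value of this position is 106.

106


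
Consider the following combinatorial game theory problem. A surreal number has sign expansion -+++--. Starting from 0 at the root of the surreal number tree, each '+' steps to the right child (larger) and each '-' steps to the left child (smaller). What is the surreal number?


Sign expansion: -+++--
Rule: track bounds (lo, hi), initially (-inf, +inf). On '+', the current value becomes lo and we move to the simplest number in (value, hi): value + 1 if hi = +inf, otherwise the midpoint (value + hi)/2. On '-', the current value becomes hi and we move to value - 1 if lo = -inf, otherwise the midpoint (lo + value)/2.
Start at 0.
Step 1: sign = -, move left. Bounds: (-inf, 0). Value = -1
Step 2: sign = +, move right. Bounds: (-1, 0). Value = -1/2
Step 3: sign = +, move right. Bounds: (-1/2, 0). Value = -1/4
Step 4: sign = +, move right. Bounds: (-1/4, 0). Value = -1/8
Step 5: sign = -, move left. Bounds: (-1/4, -1/8). Value = -3/16
Step 6: sign = -, move left. Bounds: (-1/4, -3/16). Value = -7/32
The surreal number with sign expansion -+++-- is -7/32.

-7/32


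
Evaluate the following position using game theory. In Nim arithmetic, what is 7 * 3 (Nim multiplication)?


Nim multiplication is bilinear over XOR: (u XOR v) * w = (u*w) XOR (v*w).
So we split each operand into its bit components and XOR the pairwise Nim products.
7 = 1 + 2 + 4 (as XOR of powers of 2).
3 = 1 + 2 (as XOR of powers of 2).
Using the standard Nim-product table on single bits:
  2*2 = 3,   2*4 = 8,   2*8 = 12,
  4*4 = 6,   4*8 = 11,  8*8 = 13,
and  1*x = x (identity), k*l = l*k (commutative).
Pairwise Nim products:
  1 * 1 = 1
  1 * 2 = 2
  2 * 1 = 2
  2 * 2 = 3
  4 * 1 = 4
  4 * 2 = 8
XOR them: 1 XOR 2 XOR 2 XOR 3 XOR 4 XOR 8 = 14.
Result: 7 * 3 = 14 (in Nim).

14


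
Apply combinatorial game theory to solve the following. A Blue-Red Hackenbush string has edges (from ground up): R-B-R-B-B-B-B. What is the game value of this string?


Edges (from ground): R-B-R-B-B-B-B
By Berlekamp's sign-expansion rule, a Blue-Red Hackenbush stalk has the value of the surreal number whose sign sequence is the edge sequence with B -> + and R -> -.
Sign sequence: -+-++++
Trace the sign expansion in the surreal number tree, starting from 0:
Edge 1: R (sign -) -> bounds (-inf, 0), value = -1
Edge 2: B (sign +) -> bounds (-1, 0), value = -1/2
Edge 3: R (sign -) -> bounds (-1, -1/2), value = -3/4
Edge 4: B (sign +) -> bounds (-3/4, -1/2), value = -5/8
Edge 5: B (sign +) -> bounds (-5/8, -1/2), value = -9/16
Edge 6: B (sign +) -> bounds (-9/16, -1/2), value = -17/32
Edge 7: B (sign +) -> bounds (-17/32, -1/2), value = -33/64
Game value = -33/64

-33/64


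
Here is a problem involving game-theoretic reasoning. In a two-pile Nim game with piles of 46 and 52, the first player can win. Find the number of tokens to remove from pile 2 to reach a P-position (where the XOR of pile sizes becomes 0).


Piles: 46 and 52
Current XOR: 46 XOR 52 = 26 (non-zero, so this is an N-position).
To make the XOR zero, we need to find a move that balances the piles.
For pile 2 (size 52): target = 52 XOR 26 = 46
We reduce pile 2 from 52 to 46.
Tokens removed: 52 - 46 = 6
Verification: 46 XOR 46 = 0

6


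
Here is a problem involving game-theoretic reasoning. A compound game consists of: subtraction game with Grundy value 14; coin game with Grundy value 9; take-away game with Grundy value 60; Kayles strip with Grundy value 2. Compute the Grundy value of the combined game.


By the Sprague-Grundy theorem, the Grundy value of a sum of games is the XOR of individual Grundy values.
subtraction game: Grundy value = 14. Running XOR: 0 XOR 14 = 14
coin game: Grundy value = 9. Running XOR: 14 XOR 9 = 7
take-away game: Grundy value = 60. Running XOR: 7 XOR 60 = 59
Kayles strip: Grundy value = 2. Running XOR: 59 XOR 2 = 57
The combined Grundy value is 57.

57


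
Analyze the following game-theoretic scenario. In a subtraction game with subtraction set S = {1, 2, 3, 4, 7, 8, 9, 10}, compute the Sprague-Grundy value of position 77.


The subtraction set is S = {1, 2, 3, 4, 7, 8, 9, 10}.
G(k) = mex{ G(k - s) : s in S, s <= k }. We compute iteratively: G(0) = 0.
G(1) = mex({0}) = 1
G(2) = mex({0, 1}) = 2
G(3) = mex({0, 1, 2}) = 3
G(4) = mex({0, 1, 2, 3}) = 4
G(5) = mex({1, 2, 3, 4}) = 0
G(6) = mex({0, 2, 3, 4}) = 1
G(7) = mex({0, 1, 3, 4}) = 2
G(8) = mex({0, 1, 2, 4}) = 3
G(9) = mex({0, 1, 2, 3}) = 4
G(10) = mex({0, 1, 2, 3, 4}) = 5
G(11) = mex({1, 2, 3, 4, 5}) = 0
G(12) = mex({0, 2, 3, 4, 5}) = 1
G(13) = mex({0, 1, 3, 4, 5}) = 2
G(14) = mex({0, 1, 2, 4, 5}) = 3
G(15) = mex({0, 1, 2, 3}) = 4
G(16) = mex({1, 2, 3, 4}) = 0
G(17) = mex({0, 2, 3, 4, 5}) = 1
G(18) = mex({0, 1, 3, 4, 5}) = 2
G(19) = mex({0, 1, 2, 4, 5}) = 3
G(20) = mex({0, 1, 2, 3, 5}) = 4
Observe that G(11)..G(20) = 0, 1, 2, 3, 4, 0, 1, 2, 3, 4 repeats G(0)..G(9) = 0, 1, 2, 3, 4, 0, 1, 2, 3, 4.
For k >= max(S) = 10, G(k) is determined by the previous 10 values G(k-10)..G(k-1); a window of 10 consecutive values has recurred shifted by 11, so by induction G(k + 11) = G(k) for all k >= 0: the sequence is periodic from the start with period 11.
One period: G(0..10) = 0, 1, 2, 3, 4, 0, 1, 2, 3, 4, 5.
77 mod 11 = 0, so G(77) = G(0) = 0.

0


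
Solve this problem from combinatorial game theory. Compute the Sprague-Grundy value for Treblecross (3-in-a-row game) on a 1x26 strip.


Treblecross: place X on empty cells; 3-in-a-row wins.
Playing within two cells of an existing X lets the opponent win at once, so sensible play treats the cells i-2..i+2 around each X as dead. The player left with no safe cell loses, so this is a normal-play take-away game on strips of safe cells.
Placing X at cell i (0-indexed) of a strip of k safe cells leaves independent strips of sizes max(0, i-2) and max(0, k-i-3). Hence G(k) = mex{ G(max(0,i-2)) XOR G(max(0,k-i-3)) : 0 <= i < k }, with G(0) = 0.
G(1): splits (0,0):0^0=0 -> mex({0}) = 1
G(2): splits (0,0):0^0=0 -> mex({0}) = 1
G(3): splits (0,0):0^0=0 -> mex({0}) = 1
G(4): splits (0,1):0^1=1 (0,0):0^0=0 -> mex({0, 1}) = 2
G(5): splits (0,2):0^1=1 (0,1):0^1=1 (0,0):0^0=0 -> mex({0, 1}) = 2
G(6) = mex({1}) = 0
G(7) = mex({0, 1, 2}) = 3
G(8) = mex({0, 1, 2}) = 3
G(9) = mex({0, 2}) = 1
G(10) = mex({0, 2, 3}) = 1
G(11) = mex({0, 3}) = 1
G(12) = mex({1, 3}) = 0
G(13) = mex({0, 1, 2, 3}) = 4
G(14) = mex({0, 1, 2}) = 3
G(15) = mex({0, 1, 2}) = 3
G(16) = mex({0, 1, 2, 4}) = 3
G(17) = mex({0, 1, 3, 4}) = 2
G(18) = mex({0, 1, 3, 4}) = 2
G(19) = mex({0, 1, 3, 5}) = 2
G(20) = mex({0, 1, 2, 3, 5}) = 4
G(21) = mex({0, 1, 2, 3, 5}) = 4
G(22) = mex({1, 2, 6}) = 0
G(23) = mex({0, 1, 2, 3, 4, 6}) = 5
G(24) = mex({0, 1, 2, 3, 4}) = 5
G(25) = mex({0, 1, 3, 4, 7}) = 2
G(26) = mex({0, 1, 3, 4, 5, 7}) = 2
Therefore G(26) = 2.

2


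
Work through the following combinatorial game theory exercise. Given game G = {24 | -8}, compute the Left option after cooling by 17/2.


Original game: {24 | -8} (a switch {a | b} with a > b).
Cooling by t (for t below the temperature (a - b)/2 = 16) taxes each move by t: {a | b} cooled by t is {a - t | b + t}.
Cooling amount: t = 17/2
Cooled Left option: 24 - 17/2 = 31/2
Cooled Right option: -8 + 17/2 = 1/2
Cooled game: {31/2 | 1/2}
Left option = 31/2

31/2


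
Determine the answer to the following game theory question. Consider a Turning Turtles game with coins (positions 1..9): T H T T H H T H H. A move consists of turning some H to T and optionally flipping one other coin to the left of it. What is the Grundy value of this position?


Coins: T H T T H H T H H
Key fact: a single head at position k behaves exactly like a Nim heap of size k (turning it to T and optionally flipping a coin at j < k corresponds to moving the heap from k to j, or to 0), and heads combine as a disjunctive sum (two heads at the same place would cancel, matching j XOR j = 0). So the Nim-value is the XOR of the 1-indexed positions of the heads.
Face-up positions (1-indexed): [2, 5, 6, 8, 9]
XOR 0 with 2: 0 XOR 2 = 2
XOR 2 with 5: 2 XOR 5 = 7
XOR 7 with 6: 7 XOR 6 = 1
XOR 1 with 8: 1 XOR 8 = 9
XOR 9 with 9: 9 XOR 9 = 0
Nim-value = 0

0


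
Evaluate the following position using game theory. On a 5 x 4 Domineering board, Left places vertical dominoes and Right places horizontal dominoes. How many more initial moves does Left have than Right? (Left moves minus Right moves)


Board is 5 x 4 (rows x cols).
Left (vertical) placements: (rows-1) * cols = 4 * 4 = 16
Right (horizontal) placements: rows * (cols-1) = 5 * 3 = 15
Advantage = Left - Right = 16 - 15 = 1

1


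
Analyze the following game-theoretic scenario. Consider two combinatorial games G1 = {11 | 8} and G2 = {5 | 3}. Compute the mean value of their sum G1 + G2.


G1 = {11 | 8}, G2 = {5 | 3}
Each is a switch {a | b} with numbers a > b; its mean value is (a + b)/2, and mean value is additive over game sums: m(G1 + G2) = m(G1) + m(G2).
Mean of G1 = (11 + (8))/2 = 19/2 = 19/2
Mean of G2 = (5 + (3))/2 = 8/2 = 4
Mean of G1 + G2 = 19/2 + 4 = 27/2

27/2


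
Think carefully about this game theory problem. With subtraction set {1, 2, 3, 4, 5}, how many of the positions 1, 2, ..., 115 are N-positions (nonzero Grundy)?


Subtraction set S = {1, 2, 3, 4, 5}, so G(n) = n mod 6.
G(n) = 0 when n is a multiple of 6.
Multiples of 6 in [1, 115]: 19
N-positions (nonzero Grundy) = 115 - 19 = 96

96


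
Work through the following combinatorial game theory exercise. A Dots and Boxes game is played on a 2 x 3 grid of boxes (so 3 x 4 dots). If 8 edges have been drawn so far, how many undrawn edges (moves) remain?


Grid: 2 x 3 boxes, i.e. 3 rows and 4 columns of dots.
Horizontal edges: (rows + 1) * cols = 3 * 3 = 9
Vertical edges: rows * (cols + 1) = 2 * 4 = 8
Total edges: 9 + 8 = 17
Edges drawn: 8
Remaining: 17 - 8 = 9

9


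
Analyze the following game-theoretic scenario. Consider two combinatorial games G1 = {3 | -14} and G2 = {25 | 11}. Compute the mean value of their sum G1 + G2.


G1 = {3 | -14}, G2 = {25 | 11}
Each is a switch {a | b} with numbers a > b; its mean value is (a + b)/2, and mean value is additive over game sums: m(G1 + G2) = m(G1) + m(G2).
Mean of G1 = (3 + (-14))/2 = -11/2 = -11/2
Mean of G2 = (25 + (11))/2 = 36/2 = 18
Mean of G1 + G2 = -11/2 + 18 = 25/2

25/2


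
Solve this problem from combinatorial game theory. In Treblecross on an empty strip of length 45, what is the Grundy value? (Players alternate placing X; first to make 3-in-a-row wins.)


Treblecross: place X on empty cells; 3-in-a-row wins.
Playing within two cells of an existing X lets the opponent win at once, so sensible play treats the cells i-2..i+2 around each X as dead. The player left with no safe cell loses, so this is a normal-play take-away game on strips of safe cells.
Placing X at cell i (0-indexed) of a strip of k safe cells leaves independent strips of sizes max(0, i-2) and max(0, k-i-3). Hence G(k) = mex{ G(max(0,i-2)) XOR G(max(0,k-i-3)) : 0 <= i < k }, with G(0) = 0.
G(1): splits (0,0):0^0=0 -> mex({0}) = 1
G(2): splits (0,0):0^0=0 -> mex({0}) = 1
G(3): splits (0,0):0^0=0 -> mex({0}) = 1
G(4): splits (0,1):0^1=1 (0,0):0^0=0 -> mex({0, 1}) = 2
G(5): splits (0,2):0^1=1 (0,1):0^1=1 (0,0):0^0=0 -> mex({0, 1}) = 2
G(6) = mex({1}) = 0
G(7) = mex({0, 1, 2}) = 3
G(8) = mex({0, 1, 2}) = 3
G(9) = mex({0, 2}) = 1
G(10) = mex({0, 2, 3}) = 1
G(11) = mex({0, 3}) = 1
G(12) = mex({1, 3}) = 0
G(13) = mex({0, 1, 2, 3}) = 4
G(14) = mex({0, 1, 2}) = 3
G(15) = mex({0, 1, 2}) = 3
G(16) = mex({0, 1, 2, 4}) = 3
G(17) = mex({0, 1, 3, 4}) = 2
G(18) = mex({0, 1, 3, 4}) = 2
G(19) = mex({0, 1, 3, 5}) = 2
G(20) = mex({0, 1, 2, 3, 5}) = 4
G(21) = mex({0, 1, 2, 3, 5}) = 4
G(22) = mex({1, 2, 6}) = 0
G(23) = mex({0, 1, 2, 3, 4, 6}) = 5
G(24) = mex({0, 1, 2, 3, 4}) = 5
G(25) = mex({0, 1, 3, 4, 7}) = 2
G(26) = mex({0, 1, 3, 4, 5, 7}) = 2
G(27) = mex({0, 1, 3, 5}) = 2
G(28) = mex({0, 1, 2, 5}) = 3
G(29) = mex({0, 1, 2, 4, 5, 6}) = 3
G(30) = mex({1, 2, 4, 6}) = 0
G(31) = mex({0, 1, 2, 3, 4, 6}) = 5
G(32) = mex({1, 2, 3, 4, 7}) = 0
G(33) = mex({0, 3, 7}) = 1
G(34) = mex({0, 2, 3, 5, 7}) = 1
G(35) = mex({0, 2, 3, 5, 6}) = 1
G(36) = mex({0, 1, 2, 5, 6}) = 3
G(37) = mex({0, 1, 2, 4, 5, 6}) = 3
G(38) = mex({0, 1, 2, 4}) = 3
G(39) = mex({0, 1, 2, 3, 4, 7}) = 5
G(40) = mex({0, 1, 2, 3, 4, 5, 7}) = 6
G(41) = mex({0, 1, 2, 3, 5, 7}) = 4
G(42) = mex({0, 1, 2, 3, 5, 6, 7}) = 4
G(43) = mex({0, 2, 3, 5, 6}) = 1
G(44) = mex({1, 2, 3, 4, 5, 6}) = 0
G(45) = mex({0, 1, 2, 3, 4, 6, 7}) = 5
Therefore G(45) = 5.

5


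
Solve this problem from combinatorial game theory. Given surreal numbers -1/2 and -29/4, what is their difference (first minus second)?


x = -1/2, y = -29/4
Converting to common denominator: 4
x = -2/4, y = -29/4
x - y = -1/2 - -29/4 = 27/4

27/4


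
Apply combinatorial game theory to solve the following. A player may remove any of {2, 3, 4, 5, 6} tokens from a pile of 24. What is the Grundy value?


The subtraction set is S = {2, 3, 4, 5, 6}.
G(k) = mex{ G(k - s) : s in S, s <= k }. We compute iteratively: G(0) = 0.
G(1) = mex({}) = 0
G(2) = mex({0}) = 1
G(3) = mex({0}) = 1
G(4) = mex({0, 1}) = 2
G(5) = mex({0, 1}) = 2
G(6) = mex({0, 1, 2}) = 3
G(7) = mex({0, 1, 2}) = 3
G(8) = mex({1, 2, 3}) = 0
G(9) = mex({1, 2, 3}) = 0
G(10) = mex({0, 2, 3}) = 1
G(11) = mex({0, 2, 3}) = 1
G(12) = mex({0, 1, 3}) = 2
G(13) = mex({0, 1, 3}) = 2
Observe that G(8)..G(13) = 0, 0, 1, 1, 2, 2 repeats G(0)..G(5) = 0, 0, 1, 1, 2, 2.
For k >= max(S) = 6, G(k) is determined by the previous 6 values G(k-6)..G(k-1); a window of 6 consecutive values has recurred shifted by 8, so by induction G(k + 8) = G(k) for all k >= 0: the sequence is periodic from the start with period 8.
One period: G(0..7) = 0, 0, 1, 1, 2, 2, 3, 3.
24 mod 8 = 0, so G(24) = G(0) = 0.

0


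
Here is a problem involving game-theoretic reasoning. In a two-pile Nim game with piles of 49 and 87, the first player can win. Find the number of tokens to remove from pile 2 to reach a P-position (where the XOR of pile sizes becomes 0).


Piles: 49 and 87
Current XOR: 49 XOR 87 = 102 (non-zero, so this is an N-position).
To make the XOR zero, we need to find a move that balances the piles.
For pile 2 (size 87): target = 87 XOR 102 = 49
We reduce pile 2 from 87 to 49.
Tokens removed: 87 - 49 = 38
Verification: 49 XOR 49 = 0

38


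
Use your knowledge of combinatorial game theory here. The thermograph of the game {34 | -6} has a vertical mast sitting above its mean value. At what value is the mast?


Game = {34 | -6}, a switch {a | b} with numbers a > b.
Its thermograph has left wall a - t and right wall b + t, which meet at t = (a - b)/2, where both equal (a + b)/2. So the mast (mean value) is at (a + b)/2.
Mean = (34 + (-6))/2 = 28/2 = 14

14


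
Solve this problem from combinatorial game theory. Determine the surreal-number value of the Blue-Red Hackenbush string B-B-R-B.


Edges (from ground): B-B-R-B
By Berlekamp's sign-expansion rule, a Blue-Red Hackenbush stalk has the value of the surreal number whose sign sequence is the edge sequence with B -> + and R -> -.
Sign sequence: ++-+
Trace the sign expansion in the surreal number tree, starting from 0:
Edge 1: B (sign +) -> bounds (0, +inf), value = 1
Edge 2: B (sign +) -> bounds (1, +inf), value = 2
Edge 3: R (sign -) -> bounds (1, 2), value = 3/2
Edge 4: B (sign +) -> bounds (3/2, 2), value = 7/4
Game value = 7/4

7/4


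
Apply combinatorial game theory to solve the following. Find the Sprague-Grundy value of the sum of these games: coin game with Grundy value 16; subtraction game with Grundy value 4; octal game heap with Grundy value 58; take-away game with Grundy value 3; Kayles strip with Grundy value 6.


By the Sprague-Grundy theorem, the Grundy value of a sum of games is the XOR of individual Grundy values.
coin game: Grundy value = 16. Running XOR: 0 XOR 16 = 16
subtraction game: Grundy value = 4. Running XOR: 16 XOR 4 = 20
octal game heap: Grundy value = 58. Running XOR: 20 XOR 58 = 46
take-away game: Grundy value = 3. Running XOR: 46 XOR 3 = 45
Kayles strip: Grundy value = 6. Running XOR: 45 XOR 6 = 43
The combined Grundy value is 43.

43


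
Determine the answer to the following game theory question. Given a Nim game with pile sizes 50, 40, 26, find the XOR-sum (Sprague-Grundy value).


We need the XOR (exclusive or) of all pile sizes.
After XOR-ing pile 1 (size 50): 0 XOR 50 = 50
After XOR-ing pile 2 (size 40): 50 XOR 40 = 26
After XOR-ing pile 3 (size 26): 26 XOR 26 = 0
The Nim-value of this position is 0.

0


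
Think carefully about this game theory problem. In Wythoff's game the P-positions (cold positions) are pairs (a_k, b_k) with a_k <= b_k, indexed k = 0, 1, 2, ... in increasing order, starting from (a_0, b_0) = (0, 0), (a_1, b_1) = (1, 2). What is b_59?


By Wythoff's theorem, a_k = floor(k * phi) and b_k = floor(k * phi^2) = a_k + k, where phi = (1 + sqrt(5))/2 is the golden ratio.
phi = (1 + sqrt(5))/2 = 1.618034
phi^2 = phi + 1 = 2.618034
k = 59
k * phi^2 = 59 * 2.618034 = 154.464005
b_59 = floor(k * phi^2) = 154 (check: a_59 + k = 95 + 59 = 154)

154


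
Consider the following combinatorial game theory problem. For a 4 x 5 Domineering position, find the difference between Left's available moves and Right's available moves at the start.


Board is 4 x 5 (rows x cols).
Left (vertical) placements: (rows-1) * cols = 3 * 5 = 15
Right (horizontal) placements: rows * (cols-1) = 4 * 4 = 16
Advantage = Left - Right = 15 - 16 = -1

-1


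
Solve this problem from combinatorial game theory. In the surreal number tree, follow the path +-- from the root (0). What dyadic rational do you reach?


Sign expansion: +--
Rule: track bounds (lo, hi), initially (-inf, +inf). On '+', the current value becomes lo and we move to the simplest number in (value, hi): value + 1 if hi = +inf, otherwise the midpoint (value + hi)/2. On '-', the current value becomes hi and we move to value - 1 if lo = -inf, otherwise the midpoint (lo + value)/2.
Start at 0.
Step 1: sign = +, move right. Bounds: (0, +inf). Value = 1
Step 2: sign = -, move left. Bounds: (0, 1). Value = 1/2
Step 3: sign = -, move left. Bounds: (0, 1/2). Value = 1/4
The surreal number with sign expansion +-- is 1/4.

1/4
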